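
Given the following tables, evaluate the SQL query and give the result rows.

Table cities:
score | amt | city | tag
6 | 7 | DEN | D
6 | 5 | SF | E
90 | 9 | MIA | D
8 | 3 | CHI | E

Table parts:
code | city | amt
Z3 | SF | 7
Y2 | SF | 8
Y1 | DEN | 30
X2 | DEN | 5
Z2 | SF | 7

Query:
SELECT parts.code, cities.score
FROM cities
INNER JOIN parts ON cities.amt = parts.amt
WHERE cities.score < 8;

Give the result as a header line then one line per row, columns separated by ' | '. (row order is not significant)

== RESULT ==
parts.code | cities.score
Z3 | 6
Z2 | 6
X2 | 6

Derivation:
After JOIN parts (3 rows):
cities.score | cities.amt | cities.city | cities.tag | parts.code | parts.city | parts.amt
6 | 7 | DEN | D | Z3 | SF | 7
6 | 7 | DEN | D | Z2 | SF | 7
6 | 5 | SF | E | X2 | DEN | 5
After WHERE (3 rows):
cities.score | cities.amt | cities.city | cities.tag | parts.code | parts.city | parts.amt
6 | 7 | DEN | D | Z3 | SF | 7
6 | 7 | DEN | D | Z2 | SF | 7
6 | 5 | SF | E | X2 | DEN | 5
After SELECT (3 rows):
parts.code | cities.score
Z3 | 6
Z2 | 6
X2 | 6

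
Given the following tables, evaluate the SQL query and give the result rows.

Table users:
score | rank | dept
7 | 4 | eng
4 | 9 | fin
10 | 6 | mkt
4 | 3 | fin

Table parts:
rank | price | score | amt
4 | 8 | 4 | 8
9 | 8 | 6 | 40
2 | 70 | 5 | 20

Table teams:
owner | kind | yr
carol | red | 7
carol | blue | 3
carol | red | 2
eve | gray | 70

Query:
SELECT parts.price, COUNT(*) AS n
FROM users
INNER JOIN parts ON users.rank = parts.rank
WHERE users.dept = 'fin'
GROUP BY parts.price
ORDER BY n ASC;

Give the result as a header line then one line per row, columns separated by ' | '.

After JOIN parts (2 rows):
users.score | users.rank | users.dept | parts.rank | parts.price | parts.score | parts.amt
7 | 4 | eng | 4 | 8 | 4 | 8
4 | 9 | fin | 9 | 8 | 6 | 40
After WHERE (1 rows):
users.score | users.rank | users.dept | parts.rank | parts.price | parts.score | parts.amt
4 | 9 | fin | 9 | 8 | 6 | 40
After GROUP BY (1 rows):
parts.price | n
8 | 1
After ORDER BY (1 rows):
parts.price | n
8 | 1

== RESULT ==
parts.price | n
8 | 1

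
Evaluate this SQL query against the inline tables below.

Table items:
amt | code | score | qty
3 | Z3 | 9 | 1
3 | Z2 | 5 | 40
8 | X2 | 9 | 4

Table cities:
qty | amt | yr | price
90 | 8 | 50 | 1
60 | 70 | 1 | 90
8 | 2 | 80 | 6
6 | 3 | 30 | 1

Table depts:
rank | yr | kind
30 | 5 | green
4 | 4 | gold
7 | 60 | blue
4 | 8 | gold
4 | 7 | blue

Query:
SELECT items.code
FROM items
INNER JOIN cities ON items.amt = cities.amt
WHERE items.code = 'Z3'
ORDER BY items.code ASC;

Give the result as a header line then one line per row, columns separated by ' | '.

== RESULT ==
items.code
Z3

Derivation:
After JOIN cities (3 rows):
items.amt | items.code | items.score | items.qty | cities.qty | cities.amt | cities.yr | cities.price
3 | Z3 | 9 | 1 | 6 | 3 | 30 | 1
3 | Z2 | 5 | 40 | 6 | 3 | 30 | 1
8 | X2 | 9 | 4 | 90 | 8 | 50 | 1
After WHERE (1 rows):
items.amt | items.code | items.score | items.qty | cities.qty | cities.amt | cities.yr | cities.price
3 | Z3 | 9 | 1 | 6 | 3 | 30 | 1
After SELECT (1 rows):
items.code
Z3
After ORDER BY (1 rows):
items.code
Z3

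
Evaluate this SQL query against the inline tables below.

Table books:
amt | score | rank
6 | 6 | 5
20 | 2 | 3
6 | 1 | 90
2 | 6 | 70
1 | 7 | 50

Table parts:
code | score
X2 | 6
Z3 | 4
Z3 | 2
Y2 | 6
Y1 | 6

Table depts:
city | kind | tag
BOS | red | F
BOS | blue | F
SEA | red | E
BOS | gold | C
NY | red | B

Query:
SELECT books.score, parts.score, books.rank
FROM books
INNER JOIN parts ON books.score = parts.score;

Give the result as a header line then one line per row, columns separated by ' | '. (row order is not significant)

After JOIN parts (7 rows):
books.amt | books.score | books.rank | parts.code | parts.score
6 | 6 | 5 | X2 | 6
6 | 6 | 5 | Y2 | 6
6 | 6 | 5 | Y1 | 6
20 | 2 | 3 | Z3 | 2
2 | 6 | 70 | X2 | 6
2 | 6 | 70 | Y2 | 6
2 | 6 | 70 | Y1 | 6
After SELECT (7 rows):
books.score | parts.score | books.rank
6 | 6 | 5
6 | 6 | 5
6 | 6 | 5
2 | 2 | 3
6 | 6 | 70
6 | 6 | 70
6 | 6 | 70

== RESULT ==
books.score | parts.score | books.rank
6 | 6 | 5
6 | 6 | 5
6 | 6 | 5
2 | 2 | 3
6 | 6 | 70
6 | 6 | 70
6 | 6 | 70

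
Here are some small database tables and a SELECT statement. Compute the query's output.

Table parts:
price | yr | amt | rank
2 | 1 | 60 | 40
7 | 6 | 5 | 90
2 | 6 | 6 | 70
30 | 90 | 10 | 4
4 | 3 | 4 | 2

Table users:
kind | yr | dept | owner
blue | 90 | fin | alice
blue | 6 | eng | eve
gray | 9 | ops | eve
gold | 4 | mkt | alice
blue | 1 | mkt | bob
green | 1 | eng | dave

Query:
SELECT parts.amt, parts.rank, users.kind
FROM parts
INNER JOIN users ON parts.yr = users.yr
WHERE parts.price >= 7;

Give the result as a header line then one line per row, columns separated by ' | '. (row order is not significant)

== RESULT ==
parts.amt | parts.rank | users.kind
5 | 90 | blue
10 | 4 | blue

Derivation:
After JOIN users (5 rows):
parts.price | parts.yr | parts.amt | parts.rank | users.kind | users.yr | users.dept | users.owner
2 | 1 | 60 | 40 | blue | 1 | mkt | bob
2 | 1 | 60 | 40 | green | 1 | eng | dave
7 | 6 | 5 | 90 | blue | 6 | eng | eve
2 | 6 | 6 | 70 | blue | 6 | eng | eve
30 | 90 | 10 | 4 | blue | 90 | fin | alice
After WHERE (2 rows):
parts.price | parts.yr | parts.amt | parts.rank | users.kind | users.yr | users.dept | users.owner
7 | 6 | 5 | 90 | blue | 6 | eng | eve
30 | 90 | 10 | 4 | blue | 90 | fin | alice
After SELECT (2 rows):
parts.amt | parts.rank | users.kind
5 | 90 | blue
10 | 4 | blue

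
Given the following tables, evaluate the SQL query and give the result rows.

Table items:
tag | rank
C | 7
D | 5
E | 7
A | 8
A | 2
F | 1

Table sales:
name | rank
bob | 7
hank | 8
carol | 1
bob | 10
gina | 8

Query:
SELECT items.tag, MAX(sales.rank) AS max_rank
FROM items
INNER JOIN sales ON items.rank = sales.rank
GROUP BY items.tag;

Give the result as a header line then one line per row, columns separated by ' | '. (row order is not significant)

After JOIN sales (5 rows):
items.tag | items.rank | sales.name | sales.rank
C | 7 | bob | 7
E | 7 | bob | 7
A | 8 | hank | 8
A | 8 | gina | 8
F | 1 | carol | 1
After GROUP BY (4 rows):
items.tag | max_rank
C | 7
E | 7
A | 8
F | 1

== RESULT ==
items.tag | max_rank
C | 7
E | 7
A | 8
F | 1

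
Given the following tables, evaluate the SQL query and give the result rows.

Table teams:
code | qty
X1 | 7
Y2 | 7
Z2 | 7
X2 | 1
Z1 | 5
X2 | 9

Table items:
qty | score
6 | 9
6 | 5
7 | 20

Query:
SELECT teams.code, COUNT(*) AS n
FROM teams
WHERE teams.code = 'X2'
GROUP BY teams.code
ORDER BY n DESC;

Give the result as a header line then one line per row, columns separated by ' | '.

== RESULT ==
teams.code | n
X2 | 2

Derivation:
After WHERE (2 rows):
teams.code | teams.qty
X2 | 1
X2 | 9
After GROUP BY (1 rows):
teams.code | n
X2 | 2
After ORDER BY (1 rows):
teams.code | n
X2 | 2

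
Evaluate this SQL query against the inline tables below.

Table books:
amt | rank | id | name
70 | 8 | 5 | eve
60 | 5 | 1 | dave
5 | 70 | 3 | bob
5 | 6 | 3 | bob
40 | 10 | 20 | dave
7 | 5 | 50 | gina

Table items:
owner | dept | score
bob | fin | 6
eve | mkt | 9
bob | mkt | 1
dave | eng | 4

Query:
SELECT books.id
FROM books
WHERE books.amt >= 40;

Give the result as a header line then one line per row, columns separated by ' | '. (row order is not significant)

After WHERE (3 rows):
books.amt | books.rank | books.id | books.name
70 | 8 | 5 | eve
60 | 5 | 1 | dave
40 | 10 | 20 | dave
After SELECT (3 rows):
books.id
5
1
20

== RESULT ==
books.id
5
1
20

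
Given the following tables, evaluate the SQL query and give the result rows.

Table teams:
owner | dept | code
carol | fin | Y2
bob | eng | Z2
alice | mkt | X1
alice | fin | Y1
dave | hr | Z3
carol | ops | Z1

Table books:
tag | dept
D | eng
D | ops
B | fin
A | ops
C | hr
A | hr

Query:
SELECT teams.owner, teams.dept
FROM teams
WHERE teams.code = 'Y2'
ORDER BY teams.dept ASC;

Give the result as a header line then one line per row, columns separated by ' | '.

== RESULT ==
teams.owner | teams.dept
carol | fin

Derivation:
After WHERE (1 rows):
teams.owner | teams.dept | teams.code
carol | fin | Y2
After SELECT (1 rows):
teams.owner | teams.dept
carol | fin
After ORDER BY (1 rows):
teams.owner | teams.dept
carol | fin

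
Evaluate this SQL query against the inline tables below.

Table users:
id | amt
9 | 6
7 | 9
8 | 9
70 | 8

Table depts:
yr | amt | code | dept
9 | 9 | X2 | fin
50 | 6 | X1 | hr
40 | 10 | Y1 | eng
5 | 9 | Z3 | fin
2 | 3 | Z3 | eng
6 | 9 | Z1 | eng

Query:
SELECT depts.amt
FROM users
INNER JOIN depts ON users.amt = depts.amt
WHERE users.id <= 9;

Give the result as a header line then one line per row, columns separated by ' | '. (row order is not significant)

== RESULT ==
depts.amt
6
9
9
9
9
9
9

Derivation:
After JOIN depts (7 rows):
users.id | users.amt | depts.yr | depts.amt | depts.code | depts.dept
9 | 6 | 50 | 6 | X1 | hr
7 | 9 | 9 | 9 | X2 | fin
7 | 9 | 5 | 9 | Z3 | fin
7 | 9 | 6 | 9 | Z1 | eng
8 | 9 | 9 | 9 | X2 | fin
8 | 9 | 5 | 9 | Z3 | fin
8 | 9 | 6 | 9 | Z1 | eng
After WHERE (7 rows):
users.id | users.amt | depts.yr | depts.amt | depts.code | depts.dept
9 | 6 | 50 | 6 | X1 | hr
7 | 9 | 9 | 9 | X2 | fin
7 | 9 | 5 | 9 | Z3 | fin
7 | 9 | 6 | 9 | Z1 | eng
8 | 9 | 9 | 9 | X2 | fin
8 | 9 | 5 | 9 | Z3 | fin
8 | 9 | 6 | 9 | Z1 | eng
After SELECT (7 rows):
depts.amt
6
9
9
9
9
9
9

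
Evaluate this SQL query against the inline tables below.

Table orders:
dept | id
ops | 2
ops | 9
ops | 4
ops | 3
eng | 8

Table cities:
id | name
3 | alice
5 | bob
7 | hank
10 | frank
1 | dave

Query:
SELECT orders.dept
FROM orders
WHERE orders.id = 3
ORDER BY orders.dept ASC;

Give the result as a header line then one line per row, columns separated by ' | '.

After WHERE (1 rows):
orders.dept | orders.id
ops | 3
After SELECT (1 rows):
orders.dept
ops
After ORDER BY (1 rows):
orders.dept
ops

== RESULT ==
orders.dept
ops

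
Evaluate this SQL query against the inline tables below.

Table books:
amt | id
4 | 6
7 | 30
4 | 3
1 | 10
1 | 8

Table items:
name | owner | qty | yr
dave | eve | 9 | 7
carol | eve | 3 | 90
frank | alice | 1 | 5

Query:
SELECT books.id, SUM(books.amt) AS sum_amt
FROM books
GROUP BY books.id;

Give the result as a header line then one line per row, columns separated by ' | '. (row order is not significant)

After GROUP BY (5 rows):
books.id | sum_amt
6 | 4
30 | 7
3 | 4
10 | 1
8 | 1

== RESULT ==
books.id | sum_amt
6 | 4
30 | 7
3 | 4
10 | 1
8 | 1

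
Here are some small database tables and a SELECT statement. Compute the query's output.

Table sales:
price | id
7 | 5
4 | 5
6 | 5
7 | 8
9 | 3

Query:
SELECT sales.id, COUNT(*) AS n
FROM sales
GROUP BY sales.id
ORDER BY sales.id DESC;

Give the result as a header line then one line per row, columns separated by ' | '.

== RESULT ==
sales.id | n
8 | 1
5 | 3
3 | 1

Derivation:
After GROUP BY (3 rows):
sales.id | n
5 | 3
8 | 1
3 | 1
After ORDER BY (3 rows):
sales.id | n
8 | 1
5 | 3
3 | 1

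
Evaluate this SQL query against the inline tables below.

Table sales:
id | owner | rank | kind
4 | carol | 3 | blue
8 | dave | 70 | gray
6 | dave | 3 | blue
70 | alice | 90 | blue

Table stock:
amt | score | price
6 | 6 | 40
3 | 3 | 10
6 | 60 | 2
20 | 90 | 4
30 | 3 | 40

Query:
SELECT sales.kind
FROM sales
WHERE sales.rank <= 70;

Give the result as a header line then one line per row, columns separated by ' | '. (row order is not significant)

== RESULT ==
sales.kind
blue
gray
blue

Derivation:
After WHERE (3 rows):
sales.id | sales.owner | sales.rank | sales.kind
4 | carol | 3 | blue
8 | dave | 70 | gray
6 | dave | 3 | blue
After SELECT (3 rows):
sales.kind
blue
gray
blue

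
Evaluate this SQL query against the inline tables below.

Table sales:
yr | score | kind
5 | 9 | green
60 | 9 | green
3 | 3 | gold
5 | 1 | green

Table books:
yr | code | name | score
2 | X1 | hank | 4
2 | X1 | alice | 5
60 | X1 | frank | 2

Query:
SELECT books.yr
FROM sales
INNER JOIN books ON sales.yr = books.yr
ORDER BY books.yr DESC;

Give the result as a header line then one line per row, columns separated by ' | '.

== RESULT ==
books.yr
60

Derivation:
After JOIN books (1 rows):
sales.yr | sales.score | sales.kind | books.yr | books.code | books.name | books.score
60 | 9 | green | 60 | X1 | frank | 2
After SELECT (1 rows):
books.yr
60
After ORDER BY (1 rows):
books.yr
60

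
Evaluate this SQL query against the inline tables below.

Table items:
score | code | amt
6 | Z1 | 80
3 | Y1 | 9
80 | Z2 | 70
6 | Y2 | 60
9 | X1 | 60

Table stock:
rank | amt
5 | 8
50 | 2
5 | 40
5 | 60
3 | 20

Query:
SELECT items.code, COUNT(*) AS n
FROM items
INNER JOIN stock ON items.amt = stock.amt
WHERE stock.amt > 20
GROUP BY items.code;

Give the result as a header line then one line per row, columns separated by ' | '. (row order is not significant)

After JOIN stock (2 rows):
items.score | items.code | items.amt | stock.rank | stock.amt
6 | Y2 | 60 | 5 | 60
9 | X1 | 60 | 5 | 60
After WHERE (2 rows):
items.score | items.code | items.amt | stock.rank | stock.amt
6 | Y2 | 60 | 5 | 60
9 | X1 | 60 | 5 | 60
After GROUP BY (2 rows):
items.code | n
Y2 | 1
X1 | 1

== RESULT ==
items.code | n
Y2 | 1
X1 | 1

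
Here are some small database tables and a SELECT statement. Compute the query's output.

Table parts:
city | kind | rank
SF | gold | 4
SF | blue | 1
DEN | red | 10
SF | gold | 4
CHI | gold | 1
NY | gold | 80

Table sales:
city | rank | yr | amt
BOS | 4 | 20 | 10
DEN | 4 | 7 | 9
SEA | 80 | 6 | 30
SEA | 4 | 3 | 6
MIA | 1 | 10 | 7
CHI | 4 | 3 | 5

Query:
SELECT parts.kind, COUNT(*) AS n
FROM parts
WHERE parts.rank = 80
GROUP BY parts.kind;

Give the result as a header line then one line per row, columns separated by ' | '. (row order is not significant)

== RESULT ==
parts.kind | n
gold | 1

Derivation:
After WHERE (1 rows):
parts.city | parts.kind | parts.rank
NY | gold | 80
After GROUP BY (1 rows):
parts.kind | n
gold | 1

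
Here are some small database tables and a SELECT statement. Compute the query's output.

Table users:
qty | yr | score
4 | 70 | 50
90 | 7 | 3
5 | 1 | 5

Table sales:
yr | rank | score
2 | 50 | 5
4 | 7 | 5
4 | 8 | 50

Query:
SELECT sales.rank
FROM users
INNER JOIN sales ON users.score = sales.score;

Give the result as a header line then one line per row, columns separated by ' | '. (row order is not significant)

After JOIN sales (3 rows):
users.qty | users.yr | users.score | sales.yr | sales.rank | sales.score
4 | 70 | 50 | 4 | 8 | 50
5 | 1 | 5 | 2 | 50 | 5
5 | 1 | 5 | 4 | 7 | 5
After SELECT (3 rows):
sales.rank
8
50
7

== RESULT ==
sales.rank
8
50
7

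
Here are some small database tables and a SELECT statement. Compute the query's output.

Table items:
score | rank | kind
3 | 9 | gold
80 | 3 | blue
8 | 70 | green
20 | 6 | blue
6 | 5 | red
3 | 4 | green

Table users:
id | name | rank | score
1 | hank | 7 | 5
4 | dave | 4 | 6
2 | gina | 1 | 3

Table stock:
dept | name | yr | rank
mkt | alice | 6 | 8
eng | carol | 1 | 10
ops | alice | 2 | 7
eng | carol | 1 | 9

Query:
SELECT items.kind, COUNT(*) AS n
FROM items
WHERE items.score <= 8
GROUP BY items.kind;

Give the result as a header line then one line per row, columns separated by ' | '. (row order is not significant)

After WHERE (4 rows):
items.score | items.rank | items.kind
3 | 9 | gold
8 | 70 | green
6 | 5 | red
3 | 4 | green
After GROUP BY (3 rows):
items.kind | n
gold | 1
green | 2
red | 1

== RESULT ==
items.kind | n
gold | 1
green | 2
red | 1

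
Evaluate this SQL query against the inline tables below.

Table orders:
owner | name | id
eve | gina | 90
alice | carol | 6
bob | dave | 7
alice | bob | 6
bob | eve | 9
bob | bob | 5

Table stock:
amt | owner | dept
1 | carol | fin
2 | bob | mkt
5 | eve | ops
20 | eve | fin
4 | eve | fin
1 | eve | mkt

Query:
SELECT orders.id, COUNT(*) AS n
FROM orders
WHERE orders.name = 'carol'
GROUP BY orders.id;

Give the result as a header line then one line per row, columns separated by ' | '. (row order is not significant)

After WHERE (1 rows):
orders.owner | orders.name | orders.id
alice | carol | 6
After GROUP BY (1 rows):
orders.id | n
6 | 1

== RESULT ==
orders.id | n
6 | 1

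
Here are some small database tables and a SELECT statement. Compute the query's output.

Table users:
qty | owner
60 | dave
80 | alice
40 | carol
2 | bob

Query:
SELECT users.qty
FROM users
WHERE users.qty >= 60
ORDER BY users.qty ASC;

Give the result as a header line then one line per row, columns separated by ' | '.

After WHERE (2 rows):
users.qty | users.owner
60 | dave
80 | alice
After SELECT (2 rows):
users.qty
60
80
After ORDER BY (2 rows):
users.qty
60
80

== RESULT ==
users.qty
60
80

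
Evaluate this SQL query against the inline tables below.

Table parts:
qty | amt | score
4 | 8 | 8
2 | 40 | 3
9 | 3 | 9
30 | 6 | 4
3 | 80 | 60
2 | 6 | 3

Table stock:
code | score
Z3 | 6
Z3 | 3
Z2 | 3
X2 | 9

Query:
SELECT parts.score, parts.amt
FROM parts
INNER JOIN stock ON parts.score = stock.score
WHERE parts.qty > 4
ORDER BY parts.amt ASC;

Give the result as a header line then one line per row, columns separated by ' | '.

After JOIN stock (5 rows):
parts.qty | parts.amt | parts.score | stock.code | stock.score
2 | 40 | 3 | Z3 | 3
2 | 40 | 3 | Z2 | 3
9 | 3 | 9 | X2 | 9
2 | 6 | 3 | Z3 | 3
2 | 6 | 3 | Z2 | 3
After WHERE (1 rows):
parts.qty | parts.amt | parts.score | stock.code | stock.score
9 | 3 | 9 | X2 | 9
After SELECT (1 rows):
parts.score | parts.amt
9 | 3
After ORDER BY (1 rows):
parts.score | parts.amt
9 | 3

== RESULT ==
parts.score | parts.amt
9 | 3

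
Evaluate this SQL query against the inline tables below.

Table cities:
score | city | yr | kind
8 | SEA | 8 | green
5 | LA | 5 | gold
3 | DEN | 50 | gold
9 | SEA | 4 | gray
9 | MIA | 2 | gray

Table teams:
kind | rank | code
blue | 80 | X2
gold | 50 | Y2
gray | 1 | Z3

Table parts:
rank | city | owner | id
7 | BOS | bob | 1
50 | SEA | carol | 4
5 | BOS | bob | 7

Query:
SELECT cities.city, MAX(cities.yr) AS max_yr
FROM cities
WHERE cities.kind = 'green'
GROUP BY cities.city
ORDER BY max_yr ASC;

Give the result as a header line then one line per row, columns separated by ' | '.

After WHERE (1 rows):
cities.score | cities.city | cities.yr | cities.kind
8 | SEA | 8 | green
After GROUP BY (1 rows):
cities.city | max_yr
SEA | 8
After ORDER BY (1 rows):
cities.city | max_yr
SEA | 8

== RESULT ==
cities.city | max_yr
SEA | 8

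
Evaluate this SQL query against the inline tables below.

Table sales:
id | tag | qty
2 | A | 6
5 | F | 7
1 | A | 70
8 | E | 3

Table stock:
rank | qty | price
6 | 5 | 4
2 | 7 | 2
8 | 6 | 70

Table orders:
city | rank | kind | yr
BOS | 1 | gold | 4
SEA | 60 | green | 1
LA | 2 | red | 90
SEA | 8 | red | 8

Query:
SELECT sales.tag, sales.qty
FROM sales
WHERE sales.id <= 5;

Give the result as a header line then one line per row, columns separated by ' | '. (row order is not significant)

== RESULT ==
sales.tag | sales.qty
A | 6
F | 7
A | 70

Derivation:
After WHERE (3 rows):
sales.id | sales.tag | sales.qty
2 | A | 6
5 | F | 7
1 | A | 70
After SELECT (3 rows):
sales.tag | sales.qty
A | 6
F | 7
A | 70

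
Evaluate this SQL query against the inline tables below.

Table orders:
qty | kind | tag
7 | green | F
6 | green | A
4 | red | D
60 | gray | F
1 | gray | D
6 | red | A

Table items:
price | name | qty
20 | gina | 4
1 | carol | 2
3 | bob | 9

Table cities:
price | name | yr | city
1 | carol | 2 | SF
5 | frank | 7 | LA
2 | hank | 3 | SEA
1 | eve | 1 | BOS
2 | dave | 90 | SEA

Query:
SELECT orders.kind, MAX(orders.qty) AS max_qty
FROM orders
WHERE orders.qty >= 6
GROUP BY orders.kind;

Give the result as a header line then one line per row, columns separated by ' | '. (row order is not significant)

== RESULT ==
orders.kind | max_qty
green | 7
gray | 60
red | 6

Derivation:
After WHERE (4 rows):
orders.qty | orders.kind | orders.tag
7 | green | F
6 | green | A
60 | gray | F
6 | red | A
After GROUP BY (3 rows):
orders.kind | max_qty
green | 7
gray | 60
red | 6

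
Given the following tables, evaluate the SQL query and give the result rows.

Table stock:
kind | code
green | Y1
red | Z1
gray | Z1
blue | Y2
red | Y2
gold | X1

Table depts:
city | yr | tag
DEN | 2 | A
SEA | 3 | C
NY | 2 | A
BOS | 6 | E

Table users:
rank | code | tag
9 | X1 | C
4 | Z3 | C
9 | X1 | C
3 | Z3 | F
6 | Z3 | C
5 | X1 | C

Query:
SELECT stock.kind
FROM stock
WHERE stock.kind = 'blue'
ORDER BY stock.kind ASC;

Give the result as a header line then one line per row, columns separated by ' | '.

== RESULT ==
stock.kind
blue

Derivation:
After WHERE (1 rows):
stock.kind | stock.code
blue | Y2
After SELECT (1 rows):
stock.kind
blue
After ORDER BY (1 rows):
stock.kind
blue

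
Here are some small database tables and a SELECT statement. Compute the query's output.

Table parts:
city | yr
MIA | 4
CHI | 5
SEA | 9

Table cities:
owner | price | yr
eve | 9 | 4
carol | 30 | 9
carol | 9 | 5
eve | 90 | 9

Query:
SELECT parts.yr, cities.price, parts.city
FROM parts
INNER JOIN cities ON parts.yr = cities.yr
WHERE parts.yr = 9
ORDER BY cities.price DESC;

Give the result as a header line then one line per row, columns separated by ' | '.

== RESULT ==
parts.yr | cities.price | parts.city
9 | 90 | SEA
9 | 30 | SEA

Derivation:
After JOIN cities (4 rows):
parts.city | parts.yr | cities.owner | cities.price | cities.yr
MIA | 4 | eve | 9 | 4
CHI | 5 | carol | 9 | 5
SEA | 9 | carol | 30 | 9
SEA | 9 | eve | 90 | 9
After WHERE (2 rows):
parts.city | parts.yr | cities.owner | cities.price | cities.yr
SEA | 9 | carol | 30 | 9
SEA | 9 | eve | 90 | 9
After SELECT (2 rows):
parts.yr | cities.price | parts.city
9 | 30 | SEA
9 | 90 | SEA
After ORDER BY (2 rows):
parts.yr | cities.price | parts.city
9 | 90 | SEA
9 | 30 | SEA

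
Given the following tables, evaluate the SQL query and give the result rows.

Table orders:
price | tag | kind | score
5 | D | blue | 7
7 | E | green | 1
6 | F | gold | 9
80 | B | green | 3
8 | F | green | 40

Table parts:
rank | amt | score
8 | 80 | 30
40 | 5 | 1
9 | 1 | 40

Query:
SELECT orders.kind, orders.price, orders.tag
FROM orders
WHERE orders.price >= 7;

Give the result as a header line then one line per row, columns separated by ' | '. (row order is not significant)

After WHERE (3 rows):
orders.price | orders.tag | orders.kind | orders.score
7 | E | green | 1
80 | B | green | 3
8 | F | green | 40
After SELECT (3 rows):
orders.kind | orders.price | orders.tag
green | 7 | E
green | 80 | B
green | 8 | F

== RESULT ==
orders.kind | orders.price | orders.tag
green | 7 | E
green | 80 | B
green | 8 | F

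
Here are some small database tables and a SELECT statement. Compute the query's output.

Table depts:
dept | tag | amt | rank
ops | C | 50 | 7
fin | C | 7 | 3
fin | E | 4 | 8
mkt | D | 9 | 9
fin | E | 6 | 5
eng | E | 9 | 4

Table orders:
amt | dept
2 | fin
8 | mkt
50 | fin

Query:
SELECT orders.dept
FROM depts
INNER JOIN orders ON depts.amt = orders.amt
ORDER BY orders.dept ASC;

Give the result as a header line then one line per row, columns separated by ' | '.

After JOIN orders (1 rows):
depts.dept | depts.tag | depts.amt | depts.rank | orders.amt | orders.dept
ops | C | 50 | 7 | 50 | fin
After SELECT (1 rows):
orders.dept
fin
After ORDER BY (1 rows):
orders.dept
fin

== RESULT ==
orders.dept
fin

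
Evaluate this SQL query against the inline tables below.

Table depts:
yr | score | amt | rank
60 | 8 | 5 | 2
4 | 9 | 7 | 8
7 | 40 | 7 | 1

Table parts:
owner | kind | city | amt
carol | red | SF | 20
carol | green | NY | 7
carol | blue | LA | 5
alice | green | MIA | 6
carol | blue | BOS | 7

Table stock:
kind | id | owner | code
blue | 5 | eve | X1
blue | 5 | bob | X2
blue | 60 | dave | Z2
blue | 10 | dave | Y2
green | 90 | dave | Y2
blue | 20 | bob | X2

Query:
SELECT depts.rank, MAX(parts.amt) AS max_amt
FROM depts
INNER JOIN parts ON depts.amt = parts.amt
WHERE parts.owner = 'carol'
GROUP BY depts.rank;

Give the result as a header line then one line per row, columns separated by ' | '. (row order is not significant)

After JOIN parts (5 rows):
depts.yr | depts.score | depts.amt | depts.rank | parts.owner | parts.kind | parts.city | parts.amt
60 | 8 | 5 | 2 | carol | blue | LA | 5
4 | 9 | 7 | 8 | carol | green | NY | 7
4 | 9 | 7 | 8 | carol | blue | BOS | 7
7 | 40 | 7 | 1 | carol | green | NY | 7
7 | 40 | 7 | 1 | carol | blue | BOS | 7
After WHERE (5 rows):
depts.yr | depts.score | depts.amt | depts.rank | parts.owner | parts.kind | parts.city | parts.amt
60 | 8 | 5 | 2 | carol | blue | LA | 5
4 | 9 | 7 | 8 | carol | green | NY | 7
4 | 9 | 7 | 8 | carol | blue | BOS | 7
7 | 40 | 7 | 1 | carol | green | NY | 7
7 | 40 | 7 | 1 | carol | blue | BOS | 7
After GROUP BY (3 rows):
depts.rank | max_amt
2 | 5
8 | 7
1 | 7

== RESULT ==
depts.rank | max_amt
2 | 5
8 | 7
1 | 7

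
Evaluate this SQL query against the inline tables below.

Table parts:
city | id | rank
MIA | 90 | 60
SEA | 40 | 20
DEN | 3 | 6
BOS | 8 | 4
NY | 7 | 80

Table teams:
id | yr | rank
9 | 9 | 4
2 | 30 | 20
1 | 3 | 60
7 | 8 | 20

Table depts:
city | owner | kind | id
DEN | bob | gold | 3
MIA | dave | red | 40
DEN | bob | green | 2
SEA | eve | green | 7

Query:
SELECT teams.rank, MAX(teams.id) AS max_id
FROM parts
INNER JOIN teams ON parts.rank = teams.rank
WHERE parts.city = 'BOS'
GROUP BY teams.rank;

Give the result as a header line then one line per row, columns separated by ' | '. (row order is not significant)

After JOIN teams (4 rows):
parts.city | parts.id | parts.rank | teams.id | teams.yr | teams.rank
MIA | 90 | 60 | 1 | 3 | 60
SEA | 40 | 20 | 2 | 30 | 20
SEA | 40 | 20 | 7 | 8 | 20
BOS | 8 | 4 | 9 | 9 | 4
After WHERE (1 rows):
parts.city | parts.id | parts.rank | teams.id | teams.yr | teams.rank
BOS | 8 | 4 | 9 | 9 | 4
After GROUP BY (1 rows):
teams.rank | max_id
4 | 9

== RESULT ==
teams.rank | max_id
4 | 9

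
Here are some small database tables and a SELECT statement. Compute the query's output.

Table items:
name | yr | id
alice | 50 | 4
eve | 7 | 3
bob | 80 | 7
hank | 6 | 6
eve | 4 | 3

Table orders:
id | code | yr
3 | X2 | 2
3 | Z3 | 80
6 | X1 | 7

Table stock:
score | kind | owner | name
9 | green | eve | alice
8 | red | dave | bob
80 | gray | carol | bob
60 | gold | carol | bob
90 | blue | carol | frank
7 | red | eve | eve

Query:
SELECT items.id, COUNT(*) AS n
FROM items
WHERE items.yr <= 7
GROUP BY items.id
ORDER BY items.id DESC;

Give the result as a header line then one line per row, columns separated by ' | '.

After WHERE (3 rows):
items.name | items.yr | items.id
eve | 7 | 3
hank | 6 | 6
eve | 4 | 3
After GROUP BY (2 rows):
items.id | n
3 | 2
6 | 1
After ORDER BY (2 rows):
items.id | n
6 | 1
3 | 2

== RESULT ==
items.id | n
6 | 1
3 | 2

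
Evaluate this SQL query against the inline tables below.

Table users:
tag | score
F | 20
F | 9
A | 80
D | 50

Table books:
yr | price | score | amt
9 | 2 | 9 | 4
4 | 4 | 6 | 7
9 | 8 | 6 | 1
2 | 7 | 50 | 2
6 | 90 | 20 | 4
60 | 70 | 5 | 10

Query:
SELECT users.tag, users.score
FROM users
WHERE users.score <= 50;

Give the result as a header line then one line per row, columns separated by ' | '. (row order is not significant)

After WHERE (3 rows):
users.tag | users.score
F | 20
F | 9
D | 50
After SELECT (3 rows):
users.tag | users.score
F | 20
F | 9
D | 50

== RESULT ==
users.tag | users.score
F | 20
F | 9
D | 50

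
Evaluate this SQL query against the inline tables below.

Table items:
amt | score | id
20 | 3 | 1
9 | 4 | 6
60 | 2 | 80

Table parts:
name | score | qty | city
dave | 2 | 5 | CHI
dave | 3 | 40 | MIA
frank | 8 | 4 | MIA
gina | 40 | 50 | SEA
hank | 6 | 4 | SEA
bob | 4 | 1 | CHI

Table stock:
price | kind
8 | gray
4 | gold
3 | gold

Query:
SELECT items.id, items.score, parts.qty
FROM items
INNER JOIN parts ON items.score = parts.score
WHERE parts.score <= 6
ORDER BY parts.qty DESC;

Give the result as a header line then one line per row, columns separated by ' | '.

After JOIN parts (3 rows):
items.amt | items.score | items.id | parts.name | parts.score | parts.qty | parts.city
20 | 3 | 1 | dave | 3 | 40 | MIA
9 | 4 | 6 | bob | 4 | 1 | CHI
60 | 2 | 80 | dave | 2 | 5 | CHI
After WHERE (3 rows):
items.amt | items.score | items.id | parts.name | parts.score | parts.qty | parts.city
20 | 3 | 1 | dave | 3 | 40 | MIA
9 | 4 | 6 | bob | 4 | 1 | CHI
60 | 2 | 80 | dave | 2 | 5 | CHI
After SELECT (3 rows):
items.id | items.score | parts.qty
1 | 3 | 40
6 | 4 | 1
80 | 2 | 5
After ORDER BY (3 rows):
items.id | items.score | parts.qty
1 | 3 | 40
80 | 2 | 5
6 | 4 | 1

== RESULT ==
items.id | items.score | parts.qty
1 | 3 | 40
80 | 2 | 5
6 | 4 | 1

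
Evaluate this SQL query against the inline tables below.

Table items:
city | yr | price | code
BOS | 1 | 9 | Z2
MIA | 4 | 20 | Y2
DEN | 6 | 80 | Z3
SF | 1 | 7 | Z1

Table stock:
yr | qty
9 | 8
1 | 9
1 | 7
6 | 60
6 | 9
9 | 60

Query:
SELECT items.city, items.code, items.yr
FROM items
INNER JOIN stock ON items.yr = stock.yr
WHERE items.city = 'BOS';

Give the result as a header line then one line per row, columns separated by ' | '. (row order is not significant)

After JOIN stock (6 rows):
items.city | items.yr | items.price | items.code | stock.yr | stock.qty
BOS | 1 | 9 | Z2 | 1 | 9
BOS | 1 | 9 | Z2 | 1 | 7
DEN | 6 | 80 | Z3 | 6 | 60
DEN | 6 | 80 | Z3 | 6 | 9
SF | 1 | 7 | Z1 | 1 | 9
SF | 1 | 7 | Z1 | 1 | 7
After WHERE (2 rows):
items.city | items.yr | items.price | items.code | stock.yr | stock.qty
BOS | 1 | 9 | Z2 | 1 | 9
BOS | 1 | 9 | Z2 | 1 | 7
After SELECT (2 rows):
items.city | items.code | items.yr
BOS | Z2 | 1
BOS | Z2 | 1

== RESULT ==
items.city | items.code | items.yr
BOS | Z2 | 1
BOS | Z2 | 1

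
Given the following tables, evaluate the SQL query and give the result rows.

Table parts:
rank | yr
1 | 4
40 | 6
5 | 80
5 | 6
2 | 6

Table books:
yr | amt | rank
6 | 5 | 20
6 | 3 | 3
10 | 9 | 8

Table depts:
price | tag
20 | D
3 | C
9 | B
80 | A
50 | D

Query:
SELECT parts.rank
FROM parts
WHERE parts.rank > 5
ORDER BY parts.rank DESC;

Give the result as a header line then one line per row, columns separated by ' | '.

== RESULT ==
parts.rank
40

Derivation:
After WHERE (1 rows):
parts.rank | parts.yr
40 | 6
After SELECT (1 rows):
parts.rank
40
After ORDER BY (1 rows):
parts.rank
40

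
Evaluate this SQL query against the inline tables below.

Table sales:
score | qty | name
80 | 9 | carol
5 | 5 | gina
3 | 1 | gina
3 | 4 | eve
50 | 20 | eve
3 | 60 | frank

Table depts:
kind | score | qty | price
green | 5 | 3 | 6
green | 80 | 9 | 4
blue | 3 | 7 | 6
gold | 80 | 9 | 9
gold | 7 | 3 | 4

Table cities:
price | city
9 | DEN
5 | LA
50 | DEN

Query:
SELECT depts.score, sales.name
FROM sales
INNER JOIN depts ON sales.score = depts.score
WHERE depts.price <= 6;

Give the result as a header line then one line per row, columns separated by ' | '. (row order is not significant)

After JOIN depts (6 rows):
sales.score | sales.qty | sales.name | depts.kind | depts.score | depts.qty | depts.price
80 | 9 | carol | green | 80 | 9 | 4
80 | 9 | carol | gold | 80 | 9 | 9
5 | 5 | gina | green | 5 | 3 | 6
3 | 1 | gina | blue | 3 | 7 | 6
3 | 4 | eve | blue | 3 | 7 | 6
3 | 60 | frank | blue | 3 | 7 | 6
After WHERE (5 rows):
sales.score | sales.qty | sales.name | depts.kind | depts.score | depts.qty | depts.price
80 | 9 | carol | green | 80 | 9 | 4
5 | 5 | gina | green | 5 | 3 | 6
3 | 1 | gina | blue | 3 | 7 | 6
3 | 4 | eve | blue | 3 | 7 | 6
3 | 60 | frank | blue | 3 | 7 | 6
After SELECT (5 rows):
depts.score | sales.name
80 | carol
5 | gina
3 | gina
3 | eve
3 | frank

== RESULT ==
depts.score | sales.name
80 | carol
5 | gina
3 | gina
3 | eve
3 | frank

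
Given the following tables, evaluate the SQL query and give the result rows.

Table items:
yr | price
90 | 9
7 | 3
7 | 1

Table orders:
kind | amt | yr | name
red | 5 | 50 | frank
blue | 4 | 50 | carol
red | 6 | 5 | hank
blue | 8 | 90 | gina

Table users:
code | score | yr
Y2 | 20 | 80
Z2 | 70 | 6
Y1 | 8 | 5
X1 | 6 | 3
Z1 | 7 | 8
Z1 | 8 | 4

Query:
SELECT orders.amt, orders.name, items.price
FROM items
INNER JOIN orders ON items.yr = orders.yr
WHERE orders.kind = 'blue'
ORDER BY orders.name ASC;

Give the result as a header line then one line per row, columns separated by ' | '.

== RESULT ==
orders.amt | orders.name | items.price
8 | gina | 9

Derivation:
After JOIN orders (1 rows):
items.yr | items.price | orders.kind | orders.amt | orders.yr | orders.name
90 | 9 | blue | 8 | 90 | gina
After WHERE (1 rows):
items.yr | items.price | orders.kind | orders.amt | orders.yr | orders.name
90 | 9 | blue | 8 | 90 | gina
After SELECT (1 rows):
orders.amt | orders.name | items.price
8 | gina | 9
After ORDER BY (1 rows):
orders.amt | orders.name | items.price
8 | gina | 9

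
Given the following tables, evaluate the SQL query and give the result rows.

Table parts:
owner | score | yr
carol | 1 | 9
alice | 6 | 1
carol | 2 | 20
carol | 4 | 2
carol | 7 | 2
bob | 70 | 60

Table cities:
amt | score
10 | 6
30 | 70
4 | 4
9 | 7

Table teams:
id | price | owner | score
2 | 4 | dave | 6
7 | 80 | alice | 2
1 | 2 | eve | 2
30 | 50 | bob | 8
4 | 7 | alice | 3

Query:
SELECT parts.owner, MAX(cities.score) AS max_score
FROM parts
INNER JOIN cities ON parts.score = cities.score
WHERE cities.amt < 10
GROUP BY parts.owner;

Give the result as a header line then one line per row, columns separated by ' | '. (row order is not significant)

After JOIN cities (4 rows):
parts.owner | parts.score | parts.yr | cities.amt | cities.score
alice | 6 | 1 | 10 | 6
carol | 4 | 2 | 4 | 4
carol | 7 | 2 | 9 | 7
bob | 70 | 60 | 30 | 70
After WHERE (2 rows):
parts.owner | parts.score | parts.yr | cities.amt | cities.score
carol | 4 | 2 | 4 | 4
carol | 7 | 2 | 9 | 7
After GROUP BY (1 rows):
parts.owner | max_score
carol | 7

== RESULT ==
parts.owner | max_score
carol | 7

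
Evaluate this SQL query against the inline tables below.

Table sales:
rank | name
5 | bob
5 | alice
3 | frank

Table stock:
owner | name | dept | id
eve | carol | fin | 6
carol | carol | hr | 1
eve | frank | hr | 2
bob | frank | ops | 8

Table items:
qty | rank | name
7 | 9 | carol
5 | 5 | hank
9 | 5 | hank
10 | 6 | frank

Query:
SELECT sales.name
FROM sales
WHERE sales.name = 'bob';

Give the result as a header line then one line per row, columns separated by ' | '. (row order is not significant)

== RESULT ==
sales.name
bob

Derivation:
After WHERE (1 rows):
sales.rank | sales.name
5 | bob
After SELECT (1 rows):
sales.name
bob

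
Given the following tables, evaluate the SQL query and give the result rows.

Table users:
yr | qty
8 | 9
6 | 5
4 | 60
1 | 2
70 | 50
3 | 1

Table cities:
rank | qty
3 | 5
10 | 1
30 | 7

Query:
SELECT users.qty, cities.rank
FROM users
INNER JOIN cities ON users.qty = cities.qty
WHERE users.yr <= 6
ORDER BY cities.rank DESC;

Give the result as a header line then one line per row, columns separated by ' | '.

== RESULT ==
users.qty | cities.rank
1 | 10
5 | 3

Derivation:
After JOIN cities (2 rows):
users.yr | users.qty | cities.rank | cities.qty
6 | 5 | 3 | 5
3 | 1 | 10 | 1
After WHERE (2 rows):
users.yr | users.qty | cities.rank | cities.qty
6 | 5 | 3 | 5
3 | 1 | 10 | 1
After SELECT (2 rows):
users.qty | cities.rank
5 | 3
1 | 10
After ORDER BY (2 rows):
users.qty | cities.rank
1 | 10
5 | 3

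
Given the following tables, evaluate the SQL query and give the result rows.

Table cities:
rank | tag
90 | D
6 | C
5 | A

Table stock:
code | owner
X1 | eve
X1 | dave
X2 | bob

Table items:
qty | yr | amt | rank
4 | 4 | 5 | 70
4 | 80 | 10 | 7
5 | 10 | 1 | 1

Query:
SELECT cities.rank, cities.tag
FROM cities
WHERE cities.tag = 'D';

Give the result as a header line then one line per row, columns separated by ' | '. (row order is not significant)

== RESULT ==
cities.rank | cities.tag
90 | D

Derivation:
After WHERE (1 rows):
cities.rank | cities.tag
90 | D
After SELECT (1 rows):
cities.rank | cities.tag
90 | D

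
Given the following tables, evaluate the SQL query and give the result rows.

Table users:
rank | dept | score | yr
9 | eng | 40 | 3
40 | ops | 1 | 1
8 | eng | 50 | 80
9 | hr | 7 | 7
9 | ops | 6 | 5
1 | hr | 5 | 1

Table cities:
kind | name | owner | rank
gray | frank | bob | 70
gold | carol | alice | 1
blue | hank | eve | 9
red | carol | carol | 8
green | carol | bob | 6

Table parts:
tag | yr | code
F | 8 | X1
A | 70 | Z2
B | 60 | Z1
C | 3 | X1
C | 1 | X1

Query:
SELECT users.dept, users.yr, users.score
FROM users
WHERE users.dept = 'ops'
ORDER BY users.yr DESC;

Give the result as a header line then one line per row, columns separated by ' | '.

After WHERE (2 rows):
users.rank | users.dept | users.score | users.yr
40 | ops | 1 | 1
9 | ops | 6 | 5
After SELECT (2 rows):
users.dept | users.yr | users.score
ops | 1 | 1
ops | 5 | 6
After ORDER BY (2 rows):
users.dept | users.yr | users.score
ops | 5 | 6
ops | 1 | 1

== RESULT ==
users.dept | users.yr | users.score
ops | 5 | 6
ops | 1 | 1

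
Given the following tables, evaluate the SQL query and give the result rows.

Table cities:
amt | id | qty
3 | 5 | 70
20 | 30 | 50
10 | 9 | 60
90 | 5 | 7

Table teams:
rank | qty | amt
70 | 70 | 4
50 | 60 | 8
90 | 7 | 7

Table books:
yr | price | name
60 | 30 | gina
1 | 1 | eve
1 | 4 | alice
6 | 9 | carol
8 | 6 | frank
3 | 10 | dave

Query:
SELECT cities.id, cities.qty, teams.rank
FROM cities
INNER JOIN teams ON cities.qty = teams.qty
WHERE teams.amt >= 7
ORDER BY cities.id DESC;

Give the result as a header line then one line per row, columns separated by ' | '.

== RESULT ==
cities.id | cities.qty | teams.rank
9 | 60 | 50
5 | 7 | 90

Derivation:
After JOIN teams (3 rows):
cities.amt | cities.id | cities.qty | teams.rank | teams.qty | teams.amt
3 | 5 | 70 | 70 | 70 | 4
10 | 9 | 60 | 50 | 60 | 8
90 | 5 | 7 | 90 | 7 | 7
After WHERE (2 rows):
cities.amt | cities.id | cities.qty | teams.rank | teams.qty | teams.amt
10 | 9 | 60 | 50 | 60 | 8
90 | 5 | 7 | 90 | 7 | 7
After SELECT (2 rows):
cities.id | cities.qty | teams.rank
9 | 60 | 50
5 | 7 | 90
After ORDER BY (2 rows):
cities.id | cities.qty | teams.rank
9 | 60 | 50
5 | 7 | 90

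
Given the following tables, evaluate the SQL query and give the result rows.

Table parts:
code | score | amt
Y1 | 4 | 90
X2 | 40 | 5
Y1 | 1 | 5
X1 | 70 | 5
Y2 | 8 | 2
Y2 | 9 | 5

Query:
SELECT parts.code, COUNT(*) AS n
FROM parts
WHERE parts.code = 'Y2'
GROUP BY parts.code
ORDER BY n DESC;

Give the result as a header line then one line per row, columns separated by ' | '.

== RESULT ==
parts.code | n
Y2 | 2

Derivation:
After WHERE (2 rows):
parts.code | parts.score | parts.amt
Y2 | 8 | 2
Y2 | 9 | 5
After GROUP BY (1 rows):
parts.code | n
Y2 | 2
After ORDER BY (1 rows):
parts.code | n
Y2 | 2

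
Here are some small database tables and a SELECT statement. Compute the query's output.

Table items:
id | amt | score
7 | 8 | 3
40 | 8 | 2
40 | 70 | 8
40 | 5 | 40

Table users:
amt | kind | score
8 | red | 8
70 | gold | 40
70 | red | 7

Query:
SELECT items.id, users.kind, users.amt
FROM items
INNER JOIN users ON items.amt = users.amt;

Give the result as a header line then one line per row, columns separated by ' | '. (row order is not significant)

After JOIN users (4 rows):
items.id | items.amt | items.score | users.amt | users.kind | users.score
7 | 8 | 3 | 8 | red | 8
40 | 8 | 2 | 8 | red | 8
40 | 70 | 8 | 70 | gold | 40
40 | 70 | 8 | 70 | red | 7
After SELECT (4 rows):
items.id | users.kind | users.amt
7 | red | 8
40 | red | 8
40 | gold | 70
40 | red | 70

== RESULT ==
items.id | users.kind | users.amt
7 | red | 8
40 | red | 8
40 | gold | 70
40 | red | 70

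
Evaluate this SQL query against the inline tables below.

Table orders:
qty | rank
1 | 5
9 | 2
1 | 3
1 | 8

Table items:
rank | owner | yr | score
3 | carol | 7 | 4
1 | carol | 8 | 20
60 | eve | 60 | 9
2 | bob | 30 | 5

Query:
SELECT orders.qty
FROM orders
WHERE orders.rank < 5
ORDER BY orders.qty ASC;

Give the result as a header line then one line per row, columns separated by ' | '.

After WHERE (2 rows):
orders.qty | orders.rank
9 | 2
1 | 3
After SELECT (2 rows):
orders.qty
9
1
After ORDER BY (2 rows):
orders.qty
1
9

== RESULT ==
orders.qty
1
9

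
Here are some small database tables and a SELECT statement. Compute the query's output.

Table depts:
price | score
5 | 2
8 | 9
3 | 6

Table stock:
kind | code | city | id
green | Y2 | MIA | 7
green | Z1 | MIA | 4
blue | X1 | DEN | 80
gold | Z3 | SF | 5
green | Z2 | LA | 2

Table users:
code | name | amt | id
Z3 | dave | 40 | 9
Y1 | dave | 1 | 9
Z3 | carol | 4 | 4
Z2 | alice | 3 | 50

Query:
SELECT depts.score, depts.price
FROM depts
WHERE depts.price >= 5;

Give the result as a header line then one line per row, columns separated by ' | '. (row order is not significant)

== RESULT ==
depts.score | depts.price
2 | 5
9 | 8

Derivation:
After WHERE (2 rows):
depts.price | depts.score
5 | 2
8 | 9
After SELECT (2 rows):
depts.score | depts.price
2 | 5
9 | 8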